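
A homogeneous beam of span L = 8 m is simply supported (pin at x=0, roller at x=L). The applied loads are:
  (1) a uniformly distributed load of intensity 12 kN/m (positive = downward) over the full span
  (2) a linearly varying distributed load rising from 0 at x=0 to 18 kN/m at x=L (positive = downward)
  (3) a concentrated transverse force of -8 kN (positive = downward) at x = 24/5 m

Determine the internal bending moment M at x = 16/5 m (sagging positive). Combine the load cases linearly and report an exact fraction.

Load 1 — uniform load w=12 kN/m over full span:
  M_1 = wx(L-x)/2 = 12·(16/5)·(8-(16/5))/2 = 2304/25 kN·m
Load 2 — triangular load w₀=18 kN/m (0→w₀ over full span):
  M_2 = w₀Lx/6 - w₀x³/(6L) = 18·8·(16/5)/6 - 18·(16/5)³/(6·8) = 8064/125 kN·m
Load 3 — point force P=-8 kN at a=24/5 m (b=L-a=16/5):
  M_3 = Pbx/L  [x≤a] = (-8)·(16/5)·(16/5)/8 = -256/25 kN·m
Superposition: M = Σ M_i = 18304/125 kN·m ≈ 146.432000 kN·m

M(16/5) = 18304/125 kN·m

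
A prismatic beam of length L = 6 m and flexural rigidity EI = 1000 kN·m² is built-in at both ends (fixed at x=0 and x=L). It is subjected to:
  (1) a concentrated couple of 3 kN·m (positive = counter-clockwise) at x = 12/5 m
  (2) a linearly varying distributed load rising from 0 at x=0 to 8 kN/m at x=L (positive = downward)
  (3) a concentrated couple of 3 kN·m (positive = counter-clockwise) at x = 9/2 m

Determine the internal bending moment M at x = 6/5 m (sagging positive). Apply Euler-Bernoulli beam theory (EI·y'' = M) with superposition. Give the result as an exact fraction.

M(6/5) = -441/400 kN·m

Load 1 — applied couple M₀=3 kN·m at a=12/5 m (b=L-a=18/5):
  M_1 = R_Ax - M_A  [x≤a] with R_A=18/25, M_A=9/25 = (18/25)·(6/5) - (9/25) = 63/125 kN·m
Load 2 — triangular load w₀=8 kN/m (0→w₀ over full span):
  M_2 = 3w₀Lx/20 - w₀L²/30 - w₀x³/(6L) = 3·8·6·(6/5)/20 - 8·6²/30 - 8·(6/5)³/(6·6) = -168/125 kN·m
Load 3 — applied couple M₀=3 kN·m at a=9/2 m (b=L-a=3/2):
  M_3 = R_Ax - M_A  [x≤a] with R_A=9/16, M_A=15/16 = (9/16)·(6/5) - (15/16) = -21/80 kN·m
Superposition: M = Σ M_i = -441/400 kN·m ≈ -1.102500 kN·m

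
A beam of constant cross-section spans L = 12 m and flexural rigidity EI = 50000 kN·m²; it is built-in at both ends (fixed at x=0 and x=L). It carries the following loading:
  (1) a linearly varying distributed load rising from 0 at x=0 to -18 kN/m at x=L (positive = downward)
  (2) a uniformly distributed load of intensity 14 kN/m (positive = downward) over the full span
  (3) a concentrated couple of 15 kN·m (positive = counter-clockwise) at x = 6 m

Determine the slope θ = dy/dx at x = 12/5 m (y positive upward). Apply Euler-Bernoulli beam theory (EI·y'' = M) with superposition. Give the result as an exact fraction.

θ(12/5) = -25317/15625000 rad

Load 1 — triangular load w₀=-18 kN/m (0→w₀ over full span):
  θ_1 = -w₀(2x(L-x)(L-2x)(x+2L)+x²(L-x)²)/(120LEI) = -(-18)·(2·(12/5)·(12-(12/5))·(12-2·(12/5))·((12/5)+2·12)+(12/5)²·(12-(12/5))²)/(120·12·50000) = 4536/1953125 rad
Load 2 — uniform load w=14 kN/m over full span:
  θ_2 = -wx(L-x)(L-2x)/(12EI) = -14·(12/5)·(12-(12/5))·(12-2·(12/5))/(12·50000) = -1512/390625 rad
Load 3 — applied couple M₀=15 kN·m at a=6 m (b=L-a=6):
  θ_3 = (R_Ax²/2 - M_Ax)/EI  [x≤a] with R_A=15/8, M_A=15/4 = ((15/8)·(12/5)²/2 - (15/4)·(12/5))/50000 = -9/125000 rad
Superposition: θ = Σ θ_i = -25317/15625000 rad ≈ -0.001620 rad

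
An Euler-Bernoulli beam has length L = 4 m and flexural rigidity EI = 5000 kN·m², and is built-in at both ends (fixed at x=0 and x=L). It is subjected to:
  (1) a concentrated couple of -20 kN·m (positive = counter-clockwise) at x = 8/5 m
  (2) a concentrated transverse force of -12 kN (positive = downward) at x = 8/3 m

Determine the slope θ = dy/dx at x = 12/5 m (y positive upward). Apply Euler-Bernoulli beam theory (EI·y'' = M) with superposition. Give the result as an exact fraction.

θ(12/5) = 28/234375 rad

Load 1 — applied couple M₀=-20 kN·m at a=8/5 m (b=L-a=12/5):
  θ_1 = (R_Ax²/2 - M_Ax - M₀(x-a))/EI  [x>a] with R_A=-36/5, M_A=-12/5 = ((-36/5)·(12/5)²/2 - (-12/5)·(12/5) - (-20)·((12/5)-(8/5)))/5000 = 16/78125 rad
Load 2 — point force P=-12 kN at a=8/3 m (b=L-a=4/3):
  θ_2 = -Pb²x(2aL-(3a+b)x)/(2L³EI)  [x≤a] = -(-12)·(4/3)²·(12/5)·(2·(8/3)·4-(3·(8/3)+(4/3))·(12/5))/(2·4³·5000) = -4/46875 rad
Superposition: θ = Σ θ_i = 28/234375 rad ≈ 0.000119 rad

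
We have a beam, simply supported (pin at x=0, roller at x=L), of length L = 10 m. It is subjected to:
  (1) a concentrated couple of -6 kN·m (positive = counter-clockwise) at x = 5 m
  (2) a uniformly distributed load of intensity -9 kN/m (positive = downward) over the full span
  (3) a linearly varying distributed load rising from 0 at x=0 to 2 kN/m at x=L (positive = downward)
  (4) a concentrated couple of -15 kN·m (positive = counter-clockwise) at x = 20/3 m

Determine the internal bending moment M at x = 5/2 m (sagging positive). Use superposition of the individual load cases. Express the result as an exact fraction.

Load 1 — applied couple M₀=-6 kN·m at a=5 m (b=L-a=5):
  M_1 = M₀x/L  [x≤a] = (-6)·(5/2)/10 = -3/2 kN·m
Load 2 — uniform load w=-9 kN/m over full span:
  M_2 = wx(L-x)/2 = (-9)·(5/2)·(10-(5/2))/2 = -675/8 kN·m
Load 3 — triangular load w₀=2 kN/m (0→w₀ over full span):
  M_3 = w₀Lx/6 - w₀x³/(6L) = 2·10·(5/2)/6 - 2·(5/2)³/(6·10) = 125/16 kN·m
Load 4 — applied couple M₀=-15 kN·m at a=20/3 m (b=L-a=10/3):
  M_4 = M₀x/L  [x≤a] = (-15)·(5/2)/10 = -15/4 kN·m
Superposition: M = Σ M_i = -1309/16 kN·m ≈ -81.812500 kN·m

M(5/2) = -1309/16 kN·m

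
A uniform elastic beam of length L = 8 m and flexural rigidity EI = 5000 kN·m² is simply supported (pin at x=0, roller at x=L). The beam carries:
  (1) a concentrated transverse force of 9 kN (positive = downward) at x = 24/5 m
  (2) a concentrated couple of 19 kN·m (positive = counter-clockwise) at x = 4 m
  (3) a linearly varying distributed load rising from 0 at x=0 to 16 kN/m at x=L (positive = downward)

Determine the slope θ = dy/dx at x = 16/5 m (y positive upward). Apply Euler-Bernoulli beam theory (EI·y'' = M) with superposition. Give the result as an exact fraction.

Load 1 — point force P=9 kN at a=24/5 m (b=L-a=16/5):
  θ_1 = -Pb(L²-b²-3x²)/(6LEI)  [x≤a] = -9·(16/5)·(8²-(16/5)²-3·(16/5)²)/(6·8·5000) = -216/78125 rad
Load 2 — applied couple M₀=19 kN·m at a=4 m (b=L-a=4):
  θ_2 = (M₀x²/(2L)+C₁)/EI  [x≤a] with C₁=M₀(3b²-L²)/(6L)=-19/3 = (19·(16/5)²/(2·8)+(-19/3))/5000 = 437/375000 rad
Load 3 — triangular load w₀=16 kN/m (0→w₀ over full span):
  θ_3 = -w₀(7L⁴-30L²x²+15x⁴)/(360LEI) = -16·(7·8⁴-30·8²·(16/5)²+15·(16/5)⁴)/(360·8·5000) = -41344/3515625 rad
Superposition: θ = Σ θ_i = -375737/28125000 rad ≈ -0.013360 rad

θ(16/5) = -375737/28125000 rad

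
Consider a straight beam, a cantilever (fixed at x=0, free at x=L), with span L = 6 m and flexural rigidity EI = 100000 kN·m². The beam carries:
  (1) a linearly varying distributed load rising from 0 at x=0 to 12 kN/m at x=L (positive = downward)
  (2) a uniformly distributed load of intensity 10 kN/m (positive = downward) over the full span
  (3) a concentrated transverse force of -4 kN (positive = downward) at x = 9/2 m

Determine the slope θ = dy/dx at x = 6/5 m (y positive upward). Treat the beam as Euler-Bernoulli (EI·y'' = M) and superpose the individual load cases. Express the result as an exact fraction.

Load 1 — triangular load w₀=12 kN/m (0→w₀ over full span):
  θ_1 = (w₀Lx²/4-w₀L²x/3-w₀x⁴/(24L))/EI = (12·6·(6/5)²/4-12·6²·(6/5)/3-12·(6/5)⁴/(24·6))/100000 = -22977/15625000 rad
Load 2 — uniform load w=10 kN/m over full span:
  θ_2 = -wx(x²-3Lx+3L²)/(6EI) = -10·(6/5)·((6/5)²-3·6·(6/5)+3·6²)/(6·100000) = -549/312500 rad
Load 3 — point force P=-4 kN at a=9/2 m (b=L-a=3/2):
  θ_3 = -Px(2a-x)/(2EI)  [x≤a] = -(-4)·(6/5)·(2·(9/2)-(6/5))/(2·100000) = 117/625000 rad
Superposition: θ = Σ θ_i = -23751/7812500 rad ≈ -0.003040 rad

θ(6/5) = -23751/7812500 rad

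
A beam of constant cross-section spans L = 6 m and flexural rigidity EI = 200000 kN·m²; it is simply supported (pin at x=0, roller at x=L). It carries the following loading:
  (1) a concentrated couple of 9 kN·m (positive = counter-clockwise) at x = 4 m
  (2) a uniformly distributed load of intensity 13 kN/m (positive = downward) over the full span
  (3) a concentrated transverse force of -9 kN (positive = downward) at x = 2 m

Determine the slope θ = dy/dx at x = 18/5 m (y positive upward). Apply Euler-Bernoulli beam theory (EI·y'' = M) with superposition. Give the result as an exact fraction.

θ(18/5) = 1937/12500000 rad

Load 1 — applied couple M₀=9 kN·m at a=4 m (b=L-a=2):
  θ_1 = (M₀x²/(2L)+C₁)/EI  [x≤a] with C₁=M₀(3b²-L²)/(6L)=-6 = (9·(18/5)²/(2·6)+(-6))/200000 = 93/5000000 rad
Load 2 — uniform load w=13 kN/m over full span:
  θ_2 = -w(L³-6Lx²+4x³)/(24EI) = -13·(6³-6·6·(18/5)²+4·(18/5)³)/(24·200000) = 4329/25000000 rad
Load 3 — point force P=-9 kN at a=2 m (b=L-a=4):
  θ_3 = -Pa(2L²-6Lx+3x²+a²)/(6LEI)  [x>a] = -(-9)·2·(2·6²-6·6·(18/5)+3·(18/5)²+2²)/(6·6·200000) = -23/625000 rad
Superposition: θ = Σ θ_i = 1937/12500000 rad ≈ 0.000155 rad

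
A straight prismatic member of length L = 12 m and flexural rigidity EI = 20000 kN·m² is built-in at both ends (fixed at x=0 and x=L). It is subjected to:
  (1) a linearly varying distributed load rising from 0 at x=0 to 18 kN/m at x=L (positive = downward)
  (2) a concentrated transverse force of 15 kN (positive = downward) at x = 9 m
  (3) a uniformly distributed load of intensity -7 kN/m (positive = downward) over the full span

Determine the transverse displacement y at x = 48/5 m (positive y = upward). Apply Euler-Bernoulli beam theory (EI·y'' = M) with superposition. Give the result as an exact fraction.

y(48/5) = -3495771/625000000 m

Load 1 — triangular load w₀=18 kN/m (0→w₀ over full span):
  y_1 = -w₀x²(L-x)²(x+2L)/(120LEI) = -18·(48/5)²·(12-(48/5))²·((48/5)+2·12)/(120·12·20000) = -108864/9765625 m
Load 2 — point force P=15 kN at a=9 m (b=L-a=3):
  y_2 = -Pa²(L-x)²(3bL-(3b+a)(L-x))/(6L³EI)  [x>a] = -15·9²·(12-(48/5))²·(3·3·12-(3·3+9)·(12-(48/5)))/(6·12³·20000) = -2187/1000000 m
Load 3 — uniform load w=-7 kN/m over full span:
  y_3 = -wx²(L-x)²/(24EI) = -(-7)·(48/5)²·(12-(48/5))²/(24·20000) = 3024/390625 m
Superposition: y = Σ y_i = -3495771/625000000 m ≈ -0.005593 m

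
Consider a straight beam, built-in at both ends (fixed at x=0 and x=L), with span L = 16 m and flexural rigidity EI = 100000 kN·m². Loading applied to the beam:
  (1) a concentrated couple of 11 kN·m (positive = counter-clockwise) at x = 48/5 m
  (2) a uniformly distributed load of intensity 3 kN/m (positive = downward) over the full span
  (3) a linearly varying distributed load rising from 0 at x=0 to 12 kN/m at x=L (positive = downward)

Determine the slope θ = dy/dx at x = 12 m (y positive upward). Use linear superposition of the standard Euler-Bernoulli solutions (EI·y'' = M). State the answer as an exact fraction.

θ(12) = 3693/1250000 rad

Load 1 — applied couple M₀=11 kN·m at a=48/5 m (b=L-a=32/5):
  θ_1 = (R_Ax²/2 - M_Ax - M₀(x-a))/EI  [x>a] with R_A=99/100, M_A=88/25 = ((99/100)·12²/2 - (88/25)·12 - 11·(12-(48/5)))/100000 = 33/1250000 rad
Load 2 — uniform load w=3 kN/m over full span:
  θ_2 = -wx(L-x)(L-2x)/(12EI) = -3·12·(16-12)·(16-2·12)/(12·100000) = 3/3125 rad
Load 3 — triangular load w₀=12 kN/m (0→w₀ over full span):
  θ_3 = -w₀(2x(L-x)(L-2x)(x+2L)+x²(L-x)²)/(120LEI) = -12·(2·12·(16-12)·(16-2·12)·(12+2·16)+12²·(16-12)²)/(120·16·100000) = 123/62500 rad
Superposition: θ = Σ θ_i = 3693/1250000 rad ≈ 0.002954 rad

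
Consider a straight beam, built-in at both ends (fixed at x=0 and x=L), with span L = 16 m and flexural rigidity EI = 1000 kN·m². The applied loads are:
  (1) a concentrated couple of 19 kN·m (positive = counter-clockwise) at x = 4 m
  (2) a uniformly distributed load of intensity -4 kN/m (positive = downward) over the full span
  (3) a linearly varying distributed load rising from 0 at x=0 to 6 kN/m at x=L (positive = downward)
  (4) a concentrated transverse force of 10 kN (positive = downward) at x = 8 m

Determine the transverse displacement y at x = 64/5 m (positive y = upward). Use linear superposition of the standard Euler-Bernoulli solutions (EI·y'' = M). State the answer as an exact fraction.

Load 1 — applied couple M₀=19 kN·m at a=4 m (b=L-a=12):
  y_1 = (R_Ax³/6 - M_Ax²/2 - M₀(x-a)²/2)/EI  [x>a] with R_A=171/128, M_A=-57/16 = ((171/128)·(64/5)³/6 - (-57/16)·(64/5)²/2 - 19·((64/5)-4)²/2)/1000 = 361/15625 m
Load 2 — uniform load w=-4 kN/m over full span:
  y_2 = -wx²(L-x)²/(24EI) = -(-4)·(64/5)²·(16-(64/5))²/(24·1000) = 65536/234375 m
Load 3 — triangular load w₀=6 kN/m (0→w₀ over full span):
  y_3 = -w₀x²(L-x)²(x+2L)/(120LEI) = -6·(64/5)²·(16-(64/5))²·((64/5)+2·16)/(120·16·1000) = -458752/1953125 m
Load 4 — point force P=10 kN at a=8 m (b=L-a=8):
  y_4 = -Pa²(L-x)²(3bL-(3b+a)(L-x))/(6L³EI)  [x>a] = -10·8²·(16-(64/5))²·(3·8·16-(3·8+8)·(16-(64/5)))/(6·16³·1000) = -704/9375 m
Superposition: y = Σ y_i = -42481/5859375 m ≈ -0.007250 m

y(64/5) = -42481/5859375 m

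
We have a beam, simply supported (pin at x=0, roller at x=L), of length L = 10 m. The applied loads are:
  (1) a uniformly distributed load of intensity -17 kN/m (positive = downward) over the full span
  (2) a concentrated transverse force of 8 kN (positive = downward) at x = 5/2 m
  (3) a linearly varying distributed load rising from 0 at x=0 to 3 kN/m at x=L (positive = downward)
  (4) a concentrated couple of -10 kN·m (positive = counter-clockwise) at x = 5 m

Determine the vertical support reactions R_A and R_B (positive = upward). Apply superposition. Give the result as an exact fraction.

R_A = -75 kN, R_B = -72 kN

Load 1 — uniform load w=-17 kN/m over full span:
  R_A = wL/2 = (-17)·10/2 = -85 kN
  R_B = wL/2 = (-17)·10/2 = -85 kN
Load 2 — point force P=8 kN at a=5/2 m (b=L-a=15/2):
  R_A = Pb/L = 8·(15/2)/10 = 6 kN
  R_B = Pa/L = 8·(5/2)/10 = 2 kN
Load 3 — triangular load w₀=3 kN/m (0→w₀ over full span):
  R_A = w₀L/6 = 3·10/6 = 5 kN
  R_B = w₀L/3 = 3·10/3 = 10 kN
Load 4 — applied couple M₀=-10 kN·m at a=5 m (b=L-a=5):
  R_A = M₀/L = (-10)/10 = -1 kN
  R_B = -M₀/L = -(-10)/10 = 1 kN
Superposition: R_A = -75 kN, R_B = -72 kN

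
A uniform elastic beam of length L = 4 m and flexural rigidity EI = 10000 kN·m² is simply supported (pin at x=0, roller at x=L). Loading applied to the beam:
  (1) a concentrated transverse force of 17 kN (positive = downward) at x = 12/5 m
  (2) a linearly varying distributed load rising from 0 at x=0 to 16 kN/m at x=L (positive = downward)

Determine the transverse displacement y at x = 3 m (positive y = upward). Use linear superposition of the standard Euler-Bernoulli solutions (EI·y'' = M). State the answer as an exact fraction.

y(3) = -833/234375 m

Load 1 — point force P=17 kN at a=12/5 m (b=L-a=8/5):
  y_1 = -Pa(L-x)(2Lx-a²-x²)/(6LEI)  [x>a] = -17·(12/5)·(4-3)·(2·4·3-(12/5)²-3²)/(6·4·10000) = -3927/2500000 m
Load 2 — triangular load w₀=16 kN/m (0→w₀ over full span):
  y_2 = -w₀x(7L⁴-10L²x²+3x⁴)/(360LEI) = -16·3·(7·4⁴-10·4²·3²+3·3⁴)/(360·4·10000) = -119/60000 m
Superposition: y = Σ y_i = -833/234375 m ≈ -0.003554 m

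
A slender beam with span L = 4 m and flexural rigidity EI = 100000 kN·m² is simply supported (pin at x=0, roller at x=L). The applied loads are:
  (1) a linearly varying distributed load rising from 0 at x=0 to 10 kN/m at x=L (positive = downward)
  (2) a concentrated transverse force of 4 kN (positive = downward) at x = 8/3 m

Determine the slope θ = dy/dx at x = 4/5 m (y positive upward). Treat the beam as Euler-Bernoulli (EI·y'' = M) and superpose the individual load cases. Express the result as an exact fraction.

Load 1 — triangular load w₀=10 kN/m (0→w₀ over full span):
  θ_1 = -w₀(7L⁴-30L²x²+15x⁴)/(360LEI) = -10·(7·4⁴-30·4²·(4/5)²+15·(4/5)⁴)/(360·4·100000) = -364/3515625 rad
Load 2 — point force P=4 kN at a=8/3 m (b=L-a=4/3):
  θ_2 = -Pb(L²-b²-3x²)/(6LEI)  [x≤a] = -4·(4/3)·(4²-(4/3)²-3·(4/5)²)/(6·4·100000) = -173/6328125 rad
Superposition: θ = Σ θ_i = -4141/31640625 rad ≈ -0.000131 rad

θ(4/5) = -4141/31640625 rad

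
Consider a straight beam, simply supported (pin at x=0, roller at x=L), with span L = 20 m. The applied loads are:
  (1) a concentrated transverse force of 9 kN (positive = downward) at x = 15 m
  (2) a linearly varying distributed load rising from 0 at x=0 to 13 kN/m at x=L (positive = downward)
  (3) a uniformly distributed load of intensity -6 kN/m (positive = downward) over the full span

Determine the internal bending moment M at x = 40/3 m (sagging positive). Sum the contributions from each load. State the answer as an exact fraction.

M(40/3) = 6830/81 kN·m

Load 1 — point force P=9 kN at a=15 m (b=L-a=5):
  M_1 = Pbx/L  [x≤a] = 9·5·(40/3)/20 = 30 kN·m
Load 2 — triangular load w₀=13 kN/m (0→w₀ over full span):
  M_2 = w₀Lx/6 - w₀x³/(6L) = 13·20·(40/3)/6 - 13·(40/3)³/(6·20) = 26000/81 kN·m
Load 3 — uniform load w=-6 kN/m over full span:
  M_3 = wx(L-x)/2 = (-6)·(40/3)·(20-(40/3))/2 = -800/3 kN·m
Superposition: M = Σ M_i = 6830/81 kN·m ≈ 84.320988 kN·m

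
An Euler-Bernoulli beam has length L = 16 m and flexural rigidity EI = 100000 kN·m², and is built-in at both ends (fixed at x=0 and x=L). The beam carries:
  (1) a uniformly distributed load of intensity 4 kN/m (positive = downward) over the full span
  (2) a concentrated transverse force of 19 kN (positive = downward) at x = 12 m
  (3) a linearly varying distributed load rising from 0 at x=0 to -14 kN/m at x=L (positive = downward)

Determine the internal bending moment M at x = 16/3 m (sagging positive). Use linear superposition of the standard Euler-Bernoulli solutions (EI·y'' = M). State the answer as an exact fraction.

M(16/3) = -12283/1620 kN·m

Load 1 — uniform load w=4 kN/m over full span:
  M_1 = wLx/2 - wL²/12 - wx²/2 = 4·16·(16/3)/2 - 4·16²/12 - 4·(16/3)²/2 = 256/9 kN·m
Load 2 — point force P=19 kN at a=12 m (b=L-a=4):
  M_2 = Pb²(3a+b)x/L³ - Pab²/L²  [x≤a] = 19·4²·(3·12+4)·(16/3)/16³ - 19·12·4²/16² = 19/12 kN·m
Load 3 — triangular load w₀=-14 kN/m (0→w₀ over full span):
  M_3 = 3w₀Lx/20 - w₀L²/30 - w₀x³/(6L) = 3·(-14)·16·(16/3)/20 - (-14)·16²/30 - (-14)·(16/3)³/(6·16) = -15232/405 kN·m
Superposition: M = Σ M_i = -12283/1620 kN·m ≈ -7.582099 kN·m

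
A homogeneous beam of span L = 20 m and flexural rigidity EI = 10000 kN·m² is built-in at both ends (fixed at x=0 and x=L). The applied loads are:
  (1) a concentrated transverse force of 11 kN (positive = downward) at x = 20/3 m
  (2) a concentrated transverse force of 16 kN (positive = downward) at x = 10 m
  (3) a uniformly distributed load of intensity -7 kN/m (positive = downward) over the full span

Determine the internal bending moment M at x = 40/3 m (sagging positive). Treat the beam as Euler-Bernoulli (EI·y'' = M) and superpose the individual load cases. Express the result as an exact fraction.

M(40/3) = -5000/81 kN·m

Load 1 — point force P=11 kN at a=20/3 m (b=L-a=40/3):
  M_1 = Pa²(a+3b)(L-x)/L³ - Pa²b/L²  [x>a] = 11·(20/3)²·((20/3)+3·(40/3))·(20-(40/3))/20³ - 11·(20/3)²·(40/3)/20² = 220/81 kN·m
Load 2 — point force P=16 kN at a=10 m (b=L-a=10):
  M_2 = Pa²(a+3b)(L-x)/L³ - Pa²b/L²  [x>a] = 16·10²·(10+3·10)·(20-(40/3))/20³ - 16·10²·10/20² = 40/3 kN·m
Load 3 — uniform load w=-7 kN/m over full span:
  M_3 = wLx/2 - wL²/12 - wx²/2 = (-7)·20·(40/3)/2 - (-7)·20²/12 - (-7)·(40/3)²/2 = -700/9 kN·m
Superposition: M = Σ M_i = -5000/81 kN·m ≈ -61.728395 kN·m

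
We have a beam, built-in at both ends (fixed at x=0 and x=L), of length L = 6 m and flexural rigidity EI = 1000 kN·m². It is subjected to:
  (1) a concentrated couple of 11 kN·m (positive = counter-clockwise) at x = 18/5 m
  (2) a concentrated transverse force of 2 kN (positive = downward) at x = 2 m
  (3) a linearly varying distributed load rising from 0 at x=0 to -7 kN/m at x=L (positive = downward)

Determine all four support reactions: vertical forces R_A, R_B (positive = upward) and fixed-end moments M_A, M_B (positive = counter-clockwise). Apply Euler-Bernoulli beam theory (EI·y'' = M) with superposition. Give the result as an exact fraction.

Load 1 — applied couple M₀=11 kN·m at a=18/5 m (b=L-a=12/5):
  R_A = 6M₀ab/L³ = 6·11·(18/5)·(12/5)/6³ = 66/25 kN
  M_A = M₀b(2a-b)/L² = 11·(12/5)·(2·(18/5)-(12/5))/6² = 88/25 kN·m
  R_B = -6M₀ab/L³ = -6·11·(18/5)·(12/5)/6³ = -66/25 kN
  M_B = M₀a(2b-a)/L² = 11·(18/5)·(2·(12/5)-(18/5))/6² = 33/25 kN·m
Load 2 — point force P=2 kN at a=2 m (b=L-a=4):
  R_A = Pb²(3a+b)/L³ = 2·4²·(3·2+4)/6³ = 40/27 kN
  M_A = Pab²/L² = 2·2·4²/6² = 16/9 kN·m
  R_B = Pa²(a+3b)/L³ = 2·2²·(2+3·4)/6³ = 14/27 kN
  M_B = -Pa²b/L² = -2·2²·4/6² = -8/9 kN·m
Load 3 — triangular load w₀=-7 kN/m (0→w₀ over full span):
  R_A = 3w₀L/20 = 3·(-7)·6/20 = -63/10 kN
  M_A = w₀L²/30 = (-7)·6²/30 = -42/5 kN·m
  R_B = 7w₀L/20 = 7·(-7)·6/20 = -147/10 kN
  M_B = -w₀L²/20 = -(-7)·6²/20 = 63/5 kN·m
Superposition: R_A = -2941/1350 kN, M_A = -698/225 kN·m, R_B = -22709/1350 kN, M_B = 2932/225 kN·m

R_A = -2941/1350 kN, M_A = -698/225 kN·m, R_B = -22709/1350 kN, M_B = 2932/225 kN·m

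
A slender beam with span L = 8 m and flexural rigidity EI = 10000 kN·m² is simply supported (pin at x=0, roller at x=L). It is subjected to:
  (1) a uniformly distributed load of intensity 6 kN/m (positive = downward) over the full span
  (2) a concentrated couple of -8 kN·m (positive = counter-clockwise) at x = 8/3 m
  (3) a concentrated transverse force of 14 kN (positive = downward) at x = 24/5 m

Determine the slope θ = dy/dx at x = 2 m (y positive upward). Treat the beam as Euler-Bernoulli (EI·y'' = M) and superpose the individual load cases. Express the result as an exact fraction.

Load 1 — uniform load w=6 kN/m over full span:
  θ_1 = -w(L³-6Lx²+4x³)/(24EI) = -6·(8³-6·8·2²+4·2³)/(24·10000) = -11/1250 rad
Load 2 — applied couple M₀=-8 kN·m at a=8/3 m (b=L-a=16/3):
  θ_2 = (M₀x²/(2L)+C₁)/EI  [x≤a] with C₁=M₀(3b²-L²)/(6L)=-32/9 = ((-8)·2²/(2·8)+(-32/9))/10000 = -1/1800 rad
Load 3 — point force P=14 kN at a=24/5 m (b=L-a=16/5):
  θ_3 = -Pb(L²-b²-3x²)/(6LEI)  [x≤a] = -14·(16/5)·(8²-(16/5)²-3·2²)/(6·8·10000) = -609/156250 rad
Superposition: θ = Σ θ_i = -74549/5625000 rad ≈ -0.013253 rad

θ(2) = -74549/5625000 rad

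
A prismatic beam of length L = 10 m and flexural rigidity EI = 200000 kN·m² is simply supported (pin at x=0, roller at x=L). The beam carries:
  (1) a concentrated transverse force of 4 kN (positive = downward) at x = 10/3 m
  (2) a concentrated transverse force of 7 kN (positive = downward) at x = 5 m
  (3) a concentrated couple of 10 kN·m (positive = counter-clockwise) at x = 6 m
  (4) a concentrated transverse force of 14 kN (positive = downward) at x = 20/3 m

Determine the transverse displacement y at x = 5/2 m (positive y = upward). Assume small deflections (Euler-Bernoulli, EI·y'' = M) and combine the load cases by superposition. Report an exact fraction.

Load 1 — point force P=4 kN at a=10/3 m (b=L-a=20/3):
  y_1 = -Pbx(L²-b²-x²)/(6LEI)  [x≤a] = -4·(20/3)·(5/2)·(10²-(20/3)²-(5/2)²)/(6·10·200000) = -71/259200 m
Load 2 — point force P=7 kN at a=5 m (b=L-a=5):
  y_2 = -Pbx(L²-b²-x²)/(6LEI)  [x≤a] = -7·5·(5/2)·(10²-5²-(5/2)²)/(6·10·200000) = -77/153600 m
Load 3 — applied couple M₀=10 kN·m at a=6 m (b=L-a=4):
  y_3 = (M₀x³/(6L)+C₁x)/EI  [x≤a] with C₁=M₀(3b²-L²)/(6L)=-26/3 = (10·(5/2)³/(6·10)+(-26/3)·(5/2))/200000 = -61/640000 m
Load 4 — point force P=14 kN at a=20/3 m (b=L-a=10/3):
  y_4 = -Pbx(L²-b²-x²)/(6LEI)  [x≤a] = -14·(10/3)·(5/2)·(10²-(10/3)²-(5/2)²)/(6·10·200000) = -833/1036800 m
Superposition: y = Σ y_i = -173557/103680000 m ≈ -0.001674 m

y(5/2) = -173557/103680000 m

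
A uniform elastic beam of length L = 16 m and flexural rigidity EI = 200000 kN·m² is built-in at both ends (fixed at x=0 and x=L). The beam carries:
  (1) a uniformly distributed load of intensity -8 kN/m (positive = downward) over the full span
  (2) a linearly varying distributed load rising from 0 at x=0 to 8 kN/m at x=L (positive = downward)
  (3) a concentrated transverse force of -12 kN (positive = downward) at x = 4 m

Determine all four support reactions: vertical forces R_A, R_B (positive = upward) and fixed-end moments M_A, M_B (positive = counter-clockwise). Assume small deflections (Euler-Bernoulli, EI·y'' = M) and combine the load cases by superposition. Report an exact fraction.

R_A = -2197/40 kN, M_A = -647/5 kN·m, R_B = -843/40 kN, M_B = 1159/15 kN·m

Load 1 — uniform load w=-8 kN/m over full span:
  R_A = wL/2 = (-8)·16/2 = -64 kN
  M_A = wL²/12 = (-8)·16²/12 = -512/3 kN·m
  R_B = wL/2 = (-8)·16/2 = -64 kN
  M_B = -wL²/12 = -(-8)·16²/12 = 512/3 kN·m
Load 2 — triangular load w₀=8 kN/m (0→w₀ over full span):
  R_A = 3w₀L/20 = 3·8·16/20 = 96/5 kN
  M_A = w₀L²/30 = 8·16²/30 = 1024/15 kN·m
  R_B = 7w₀L/20 = 7·8·16/20 = 224/5 kN
  M_B = -w₀L²/20 = -8·16²/20 = -512/5 kN·m
Load 3 — point force P=-12 kN at a=4 m (b=L-a=12):
  R_A = Pb²(3a+b)/L³ = (-12)·12²·(3·4+12)/16³ = -81/8 kN
  M_A = Pab²/L² = (-12)·4·12²/16² = -27 kN·m
  R_B = Pa²(a+3b)/L³ = (-12)·4²·(4+3·12)/16³ = -15/8 kN
  M_B = -Pa²b/L² = -(-12)·4²·12/16² = 9 kN·m
Superposition: R_A = -2197/40 kN, M_A = -647/5 kN·m, R_B = -843/40 kN, M_B = 1159/15 kN·m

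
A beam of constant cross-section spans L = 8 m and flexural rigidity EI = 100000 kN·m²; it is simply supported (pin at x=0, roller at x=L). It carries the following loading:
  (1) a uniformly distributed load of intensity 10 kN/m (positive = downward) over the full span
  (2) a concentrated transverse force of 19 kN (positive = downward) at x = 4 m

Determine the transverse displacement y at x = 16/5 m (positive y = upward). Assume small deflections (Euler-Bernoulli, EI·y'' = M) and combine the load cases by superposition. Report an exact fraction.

y(16/5) = -8194/1171875 m

Load 1 — uniform load w=10 kN/m over full span:
  y_1 = -wx(L³-2Lx²+x³)/(24EI) = -10·(16/5)·(8³-2·8·(16/5)²+(16/5)³)/(24·100000) = -1984/390625 m
Load 2 — point force P=19 kN at a=4 m (b=L-a=4):
  y_2 = -Pbx(L²-b²-x²)/(6LEI)  [x≤a] = -19·4·(16/5)·(8²-4²-(16/5)²)/(6·8·100000) = -2242/1171875 m
Superposition: y = Σ y_i = -8194/1171875 m ≈ -0.006992 m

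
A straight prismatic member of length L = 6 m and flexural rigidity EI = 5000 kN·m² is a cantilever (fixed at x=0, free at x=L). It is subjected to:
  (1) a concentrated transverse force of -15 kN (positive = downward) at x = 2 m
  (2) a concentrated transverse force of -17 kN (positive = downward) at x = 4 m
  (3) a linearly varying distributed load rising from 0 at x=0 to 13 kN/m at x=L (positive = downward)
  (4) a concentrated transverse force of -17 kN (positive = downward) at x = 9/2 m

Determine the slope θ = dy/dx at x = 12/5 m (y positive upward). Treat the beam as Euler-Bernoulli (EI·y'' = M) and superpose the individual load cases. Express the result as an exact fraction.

Load 1 — point force P=-15 kN at a=2 m (b=L-a=4):
  θ_1 = -Pa²/(2EI)  [x>a] = -(-15)·2²/(2·5000) = 3/500 rad
Load 2 — point force P=-17 kN at a=4 m (b=L-a=2):
  θ_2 = -Px(2a-x)/(2EI)  [x≤a] = -(-17)·(12/5)·(2·4-(12/5))/(2·5000) = 357/15625 rad
Load 3 — triangular load w₀=13 kN/m (0→w₀ over full span):
  θ_3 = (w₀Lx²/4-w₀L²x/3-w₀x⁴/(24L))/EI = (13·6·(12/5)²/4-13·6²·(12/5)/3-13·(12/5)⁴/(24·6))/5000 = -20709/390625 rad
Load 4 — point force P=-17 kN at a=9/2 m (b=L-a=3/2):
  θ_4 = -Px(2a-x)/(2EI)  [x≤a] = -(-17)·(12/5)·(2·(9/2)-(12/5))/(2·5000) = 1683/62500 rad
Superposition: θ = Σ θ_i = 2157/781250 rad ≈ 0.002761 rad

θ(12/5) = 2157/781250 rad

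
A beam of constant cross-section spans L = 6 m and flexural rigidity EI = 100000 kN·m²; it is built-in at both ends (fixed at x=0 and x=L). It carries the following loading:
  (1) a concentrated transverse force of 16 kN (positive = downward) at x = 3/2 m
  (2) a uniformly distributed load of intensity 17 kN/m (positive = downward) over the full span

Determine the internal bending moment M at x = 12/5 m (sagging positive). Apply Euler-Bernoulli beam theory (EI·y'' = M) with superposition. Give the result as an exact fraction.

M(12/5) = 1347/50 kN·m

Load 1 — point force P=16 kN at a=3/2 m (b=L-a=9/2):
  M_1 = Pa²(a+3b)(L-x)/L³ - Pa²b/L²  [x>a] = 16·(3/2)²·((3/2)+3·(9/2))·(6-(12/5))/6³ - 16·(3/2)²·(9/2)/6² = 9/2 kN·m
Load 2 — uniform load w=17 kN/m over full span:
  M_2 = wLx/2 - wL²/12 - wx²/2 = 17·6·(12/5)/2 - 17·6²/12 - 17·(12/5)²/2 = 561/25 kN·m
Superposition: M = Σ M_i = 1347/50 kN·m ≈ 26.940000 kN·m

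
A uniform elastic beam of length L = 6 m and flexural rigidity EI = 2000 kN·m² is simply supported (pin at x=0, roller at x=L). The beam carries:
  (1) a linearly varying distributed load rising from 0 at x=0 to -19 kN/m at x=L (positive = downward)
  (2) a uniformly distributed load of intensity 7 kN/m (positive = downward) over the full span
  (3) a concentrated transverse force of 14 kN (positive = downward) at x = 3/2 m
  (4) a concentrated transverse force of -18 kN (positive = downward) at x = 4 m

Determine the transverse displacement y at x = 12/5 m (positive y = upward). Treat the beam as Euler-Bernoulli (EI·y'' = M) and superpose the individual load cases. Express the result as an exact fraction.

y(12/5) = 7083681/250000000 m

Load 1 — triangular load w₀=-19 kN/m (0→w₀ over full span):
  y_1 = -w₀x(7L⁴-10L²x²+3x⁴)/(360LEI) = -(-19)·(12/5)·(7·6⁴-10·6²·(12/5)²+3·(12/5)⁴)/(360·6·2000) = 585333/7812500 m
Load 2 — uniform load w=7 kN/m over full span:
  y_2 = -wx(L³-2Lx²+x³)/(24EI) = -7·(12/5)·(6³-2·6·(12/5)²+(12/5)³)/(24·2000) = -17577/312500 m
Load 3 — point force P=14 kN at a=3/2 m (b=L-a=9/2):
  y_3 = -Pa(L-x)(2Lx-a²-x²)/(6LEI)  [x>a] = -14·(3/2)·(6-(12/5))·(2·6·(12/5)-(3/2)²-(12/5)²)/(6·6·2000) = -43659/2000000 m
Load 4 — point force P=-18 kN at a=4 m (b=L-a=2):
  y_4 = -Pbx(L²-b²-x²)/(6LEI)  [x≤a] = -(-18)·2·(12/5)·(6²-2²-(12/5)²)/(6·6·2000) = 492/15625 m
Superposition: y = Σ y_i = 7083681/250000000 m ≈ 0.028335 m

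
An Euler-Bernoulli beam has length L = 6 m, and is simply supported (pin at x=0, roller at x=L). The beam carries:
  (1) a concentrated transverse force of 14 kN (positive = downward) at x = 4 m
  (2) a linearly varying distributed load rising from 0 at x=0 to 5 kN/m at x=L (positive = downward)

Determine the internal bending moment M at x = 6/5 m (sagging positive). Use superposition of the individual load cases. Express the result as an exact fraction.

Load 1 — point force P=14 kN at a=4 m (b=L-a=2):
  M_1 = Pbx/L  [x≤a] = 14·2·(6/5)/6 = 28/5 kN·m
Load 2 — triangular load w₀=5 kN/m (0→w₀ over full span):
  M_2 = w₀Lx/6 - w₀x³/(6L) = 5·6·(6/5)/6 - 5·(6/5)³/(6·6) = 144/25 kN·m
Superposition: M = Σ M_i = 284/25 kN·m ≈ 11.360000 kN·m

M(6/5) = 284/25 kN·m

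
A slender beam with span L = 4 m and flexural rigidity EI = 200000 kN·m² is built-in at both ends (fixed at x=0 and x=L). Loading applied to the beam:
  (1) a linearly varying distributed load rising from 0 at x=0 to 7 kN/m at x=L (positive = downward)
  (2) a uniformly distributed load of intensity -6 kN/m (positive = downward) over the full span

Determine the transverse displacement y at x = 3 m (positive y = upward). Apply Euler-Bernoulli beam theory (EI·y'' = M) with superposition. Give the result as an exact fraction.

y(3) = 129/32000000 m

Load 1 — triangular load w₀=7 kN/m (0→w₀ over full span):
  y_1 = -w₀x²(L-x)²(x+2L)/(120LEI) = -7·3²·(4-3)²·(3+2·4)/(120·4·200000) = -231/32000000 m
Load 2 — uniform load w=-6 kN/m over full span:
  y_2 = -wx²(L-x)²/(24EI) = -(-6)·3²·(4-3)²/(24·200000) = 9/800000 m
Superposition: y = Σ y_i = 129/32000000 m ≈ 0.000004 m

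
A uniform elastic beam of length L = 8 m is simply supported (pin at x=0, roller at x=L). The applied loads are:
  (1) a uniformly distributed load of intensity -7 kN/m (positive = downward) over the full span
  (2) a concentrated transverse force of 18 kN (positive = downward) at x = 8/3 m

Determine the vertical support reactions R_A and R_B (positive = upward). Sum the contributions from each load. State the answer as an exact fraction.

Load 1 — uniform load w=-7 kN/m over full span:
  R_A = wL/2 = (-7)·8/2 = -28 kN
  R_B = wL/2 = (-7)·8/2 = -28 kN
Load 2 — point force P=18 kN at a=8/3 m (b=L-a=16/3):
  R_A = Pb/L = 18·(16/3)/8 = 12 kN
  R_B = Pa/L = 18·(8/3)/8 = 6 kN
Superposition: R_A = -16 kN, R_B = -22 kN

R_A = -16 kN, R_B = -22 kN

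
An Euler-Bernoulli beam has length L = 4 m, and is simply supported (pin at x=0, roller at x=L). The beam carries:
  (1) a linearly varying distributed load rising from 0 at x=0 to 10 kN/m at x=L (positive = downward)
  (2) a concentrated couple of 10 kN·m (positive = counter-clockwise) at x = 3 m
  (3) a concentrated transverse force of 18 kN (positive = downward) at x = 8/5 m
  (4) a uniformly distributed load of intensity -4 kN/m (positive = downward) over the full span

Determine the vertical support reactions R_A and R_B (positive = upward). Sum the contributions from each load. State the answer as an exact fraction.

Load 1 — triangular load w₀=10 kN/m (0→w₀ over full span):
  R_A = w₀L/6 = 10·4/6 = 20/3 kN
  R_B = w₀L/3 = 10·4/3 = 40/3 kN
Load 2 — applied couple M₀=10 kN·m at a=3 m (b=L-a=1):
  R_A = M₀/L = 10/4 = 5/2 kN
  R_B = -M₀/L = -10/4 = -5/2 kN
Load 3 — point force P=18 kN at a=8/5 m (b=L-a=12/5):
  R_A = Pb/L = 18·(12/5)/4 = 54/5 kN
  R_B = Pa/L = 18·(8/5)/4 = 36/5 kN
Load 4 — uniform load w=-4 kN/m over full span:
  R_A = wL/2 = (-4)·4/2 = -8 kN
  R_B = wL/2 = (-4)·4/2 = -8 kN
Superposition: R_A = 359/30 kN, R_B = 301/30 kN

R_A = 359/30 kN, R_B = 301/30 kN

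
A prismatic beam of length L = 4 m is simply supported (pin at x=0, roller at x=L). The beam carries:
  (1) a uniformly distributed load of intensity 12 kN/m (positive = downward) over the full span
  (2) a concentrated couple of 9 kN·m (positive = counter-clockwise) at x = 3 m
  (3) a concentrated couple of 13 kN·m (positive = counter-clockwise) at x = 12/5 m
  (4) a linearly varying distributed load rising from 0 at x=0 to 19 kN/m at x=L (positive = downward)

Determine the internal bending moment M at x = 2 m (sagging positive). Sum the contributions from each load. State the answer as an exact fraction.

M(2) = 54 kN·m

Load 1 — uniform load w=12 kN/m over full span:
  M_1 = wx(L-x)/2 = 12·2·(4-2)/2 = 24 kN·m
Load 2 — applied couple M₀=9 kN·m at a=3 m (b=L-a=1):
  M_2 = M₀x/L  [x≤a] = 9·2/4 = 9/2 kN·m
Load 3 — applied couple M₀=13 kN·m at a=12/5 m (b=L-a=8/5):
  M_3 = M₀x/L  [x≤a] = 13·2/4 = 13/2 kN·m
Load 4 — triangular load w₀=19 kN/m (0→w₀ over full span):
  M_4 = w₀Lx/6 - w₀x³/(6L) = 19·4·2/6 - 19·2³/(6·4) = 19 kN·m
Superposition: M = Σ M_i = 54 kN·m ≈ 54.000000 kN·m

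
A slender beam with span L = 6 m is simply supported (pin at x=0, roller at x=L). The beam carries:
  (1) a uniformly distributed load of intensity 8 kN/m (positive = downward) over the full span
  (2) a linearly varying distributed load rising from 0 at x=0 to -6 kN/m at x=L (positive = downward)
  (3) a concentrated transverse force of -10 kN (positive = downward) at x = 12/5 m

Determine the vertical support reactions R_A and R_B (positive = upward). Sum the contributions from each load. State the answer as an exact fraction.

Load 1 — uniform load w=8 kN/m over full span:
  R_A = wL/2 = 8·6/2 = 24 kN
  R_B = wL/2 = 8·6/2 = 24 kN
Load 2 — triangular load w₀=-6 kN/m (0→w₀ over full span):
  R_A = w₀L/6 = (-6)·6/6 = -6 kN
  R_B = w₀L/3 = (-6)·6/3 = -12 kN
Load 3 — point force P=-10 kN at a=12/5 m (b=L-a=18/5):
  R_A = Pb/L = (-10)·(18/5)/6 = -6 kN
  R_B = Pa/L = (-10)·(12/5)/6 = -4 kN
Superposition: R_A = 12 kN, R_B = 8 kN

R_A = 12 kN, R_B = 8 kN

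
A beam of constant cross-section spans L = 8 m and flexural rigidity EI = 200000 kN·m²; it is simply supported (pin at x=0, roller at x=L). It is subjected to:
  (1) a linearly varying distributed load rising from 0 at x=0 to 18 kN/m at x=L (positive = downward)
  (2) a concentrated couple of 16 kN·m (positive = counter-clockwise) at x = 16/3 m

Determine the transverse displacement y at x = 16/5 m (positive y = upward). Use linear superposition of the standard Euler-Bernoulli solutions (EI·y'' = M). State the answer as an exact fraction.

y(16/5) = -1061824/439453125 m

Load 1 — triangular load w₀=18 kN/m (0→w₀ over full span):
  y_1 = -w₀x(7L⁴-10L²x²+3x⁴)/(360LEI) = -18·(16/5)·(7·8⁴-10·8²·(16/5)²+3·(16/5)⁴)/(360·8·200000) = -109536/48828125 m
Load 2 — applied couple M₀=16 kN·m at a=16/3 m (b=L-a=8/3):
  y_2 = (M₀x³/(6L)+C₁x)/EI  [x≤a] with C₁=M₀(3b²-L²)/(6L)=-128/9 = (16·(16/5)³/(6·8)+(-128/9)·(16/5))/200000 = -608/3515625 m
Superposition: y = Σ y_i = -1061824/439453125 m ≈ -0.002416 m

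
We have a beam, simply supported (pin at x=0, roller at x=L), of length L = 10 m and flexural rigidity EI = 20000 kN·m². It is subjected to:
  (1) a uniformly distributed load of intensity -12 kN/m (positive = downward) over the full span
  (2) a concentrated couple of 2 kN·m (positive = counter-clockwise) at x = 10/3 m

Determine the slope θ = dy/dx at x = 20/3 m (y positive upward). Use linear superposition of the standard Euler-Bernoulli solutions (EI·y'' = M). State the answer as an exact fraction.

θ(20/3) = -653/54000 rad

Load 1 — uniform load w=-12 kN/m over full span:
  θ_1 = -w(L³-6Lx²+4x³)/(24EI) = -(-12)·(10³-6·10·(20/3)²+4·(20/3)³)/(24·20000) = -13/1080 rad
Load 2 — applied couple M₀=2 kN·m at a=10/3 m (b=L-a=20/3):
  θ_2 = (M₀x²/(2L)-M₀(x-a)+C₁)/EI  [x>a] with C₁=M₀(3b²-L²)/(6L)=10/9 = (2·(20/3)²/(2·10)-2·((20/3)-(10/3))+(10/9))/20000 = -1/18000 rad
Superposition: θ = Σ θ_i = -653/54000 rad ≈ -0.012093 rad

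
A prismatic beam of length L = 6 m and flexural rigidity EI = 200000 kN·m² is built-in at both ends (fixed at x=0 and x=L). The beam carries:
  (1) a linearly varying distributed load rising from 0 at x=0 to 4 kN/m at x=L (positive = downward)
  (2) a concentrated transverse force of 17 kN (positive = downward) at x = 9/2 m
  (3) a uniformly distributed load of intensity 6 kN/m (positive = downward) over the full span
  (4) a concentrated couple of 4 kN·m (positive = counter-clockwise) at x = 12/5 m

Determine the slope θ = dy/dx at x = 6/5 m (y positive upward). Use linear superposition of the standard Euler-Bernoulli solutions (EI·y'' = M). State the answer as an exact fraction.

Load 1 — triangular load w₀=4 kN/m (0→w₀ over full span):
  θ_1 = -w₀(2x(L-x)(L-2x)(x+2L)+x²(L-x)²)/(120LEI) = -4·(2·(6/5)·(6-(6/5))·(6-2·(6/5))·((6/5)+2·6)+(6/5)²·(6-(6/5))²)/(120·6·200000) = -63/3906250 rad
Load 2 — point force P=17 kN at a=9/2 m (b=L-a=3/2):
  θ_2 = -Pb²x(2aL-(3a+b)x)/(2L³EI)  [x≤a] = -17·(3/2)²·(6/5)·(2·(9/2)·6-(3·(9/2)+(3/2))·(6/5))/(2·6³·200000) = -153/8000000 rad
Load 3 — uniform load w=6 kN/m over full span:
  θ_3 = -wx(L-x)(L-2x)/(12EI) = -6·(6/5)·(6-(6/5))·(6-2·(6/5))/(12·200000) = -81/1562500 rad
Load 4 — applied couple M₀=4 kN·m at a=12/5 m (b=L-a=18/5):
  θ_4 = (R_Ax²/2 - M_Ax)/EI  [x≤a] with R_A=24/25, M_A=12/25 = ((24/25)·(6/5)²/2 - (12/25)·(6/5))/200000 = 9/15625000 rad
Superposition: θ = Σ θ_i = -86517/1000000000 rad ≈ -0.000087 rad

θ(6/5) = -86517/1000000000 rad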